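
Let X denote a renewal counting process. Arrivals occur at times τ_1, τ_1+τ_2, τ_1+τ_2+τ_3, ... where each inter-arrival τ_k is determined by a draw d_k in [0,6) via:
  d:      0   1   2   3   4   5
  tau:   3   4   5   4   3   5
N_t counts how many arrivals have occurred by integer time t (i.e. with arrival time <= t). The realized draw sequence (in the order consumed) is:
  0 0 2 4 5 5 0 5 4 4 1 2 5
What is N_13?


draw d_1=0: τ_1=3, arrival time A_1=3
draw d_2=0: τ_2=3, arrival time A_2=6
draw d_3=2: τ_3=5, arrival time A_3=11
draw d_4=4: τ_4=3, arrival time A_4=14
draw d_5=5: τ_5=5, arrival time A_5=19
draw d_6=5: τ_6=5, arrival time A_6=24
draw d_7=0: τ_7=3, arrival time A_7=27
draw d_8=5: τ_8=5, arrival time A_8=32
draw d_9=4: τ_9=3, arrival time A_9=35
draw d_10=4: τ_10=3, arrival time A_10=38
draw d_11=1: τ_11=4, arrival time A_11=42
draw d_12=2: τ_12=5, arrival time A_12=47
draw d_13=5: τ_13=5, arrival time A_13=52
N_t over t=0..13: 0:0 1:0 2:0 3:1 4:1 5:1 6:2 7:2 8:2 9:2 10:2 11:3 12:3 13:3

3


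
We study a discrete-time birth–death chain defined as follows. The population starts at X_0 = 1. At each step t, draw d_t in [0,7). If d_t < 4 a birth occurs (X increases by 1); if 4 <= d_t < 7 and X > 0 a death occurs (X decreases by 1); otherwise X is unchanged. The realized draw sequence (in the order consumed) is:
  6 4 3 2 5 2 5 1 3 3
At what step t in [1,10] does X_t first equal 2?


t=0: X=1, d=6 → death, X_1=0
t=1: X=0, d=4 → hold, X_2=0
t=2: X=0, d=3 → birth, X_3=1
t=3: X=1, d=2 → birth, X_4=2
t=4: X=2, d=5 → death, X_5=1
t=5: X=1, d=2 → birth, X_6=2
t=6: X=2, d=5 → death, X_7=1
t=7: X=1, d=1 → birth, X_8=2
t=8: X=2, d=3 → birth, X_9=3
t=9: X=3, d=3 → birth, X_10=4

4


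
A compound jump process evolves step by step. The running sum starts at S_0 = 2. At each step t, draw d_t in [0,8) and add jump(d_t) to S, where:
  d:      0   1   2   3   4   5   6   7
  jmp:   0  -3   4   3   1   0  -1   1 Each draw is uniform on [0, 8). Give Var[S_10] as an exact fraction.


Outcome values over d=0..7: [0, -3, 4, 3, 1, 0, -1, 1]
Σy = 5, Σy² = 37, M = 8
μ = 5/8 = 5/8,  σ² = 37/8 − (5/8)² = 271/64
Independent increments: Var[S_10] = 10·σ² = 10·(271/64) = 1355/32

1355/32


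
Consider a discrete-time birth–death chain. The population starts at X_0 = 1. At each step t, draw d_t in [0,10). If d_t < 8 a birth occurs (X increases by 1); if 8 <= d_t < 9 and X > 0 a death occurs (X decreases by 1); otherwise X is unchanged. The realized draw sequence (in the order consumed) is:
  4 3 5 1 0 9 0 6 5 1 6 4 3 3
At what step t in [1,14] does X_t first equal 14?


t=0: X=1, d=4 → birth, X_1=2
t=1: X=2, d=3 → birth, X_2=3
t=2: X=3, d=5 → birth, X_3=4
t=3: X=4, d=1 → birth, X_4=5
t=4: X=5, d=0 → birth, X_5=6
t=5: X=6, d=9 → hold, X_6=6
t=6: X=6, d=0 → birth, X_7=7
t=7: X=7, d=6 → birth, X_8=8
t=8: X=8, d=5 → birth, X_9=9
t=9: X=9, d=1 → birth, X_10=10
t=10: X=10, d=6 → birth, X_11=11
t=11: X=11, d=4 → birth, X_12=12
t=12: X=12, d=3 → birth, X_13=13
t=13: X=13, d=3 → birth, X_14=14

14


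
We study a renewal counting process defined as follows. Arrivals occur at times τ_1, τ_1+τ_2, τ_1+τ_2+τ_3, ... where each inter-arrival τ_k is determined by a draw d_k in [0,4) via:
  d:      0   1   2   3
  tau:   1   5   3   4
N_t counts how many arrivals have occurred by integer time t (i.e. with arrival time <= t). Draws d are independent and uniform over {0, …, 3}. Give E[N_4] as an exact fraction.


Inter-arrival values over d=0..3: [1, 5, 3, 4]
Each d has probability 1/4, so the pmf of τ is: f(1) = 1/4, f(3) = 1/4, f(4) = 1/4, f(5) = 1/4
Renewal equation for m(n) = E[N_n]: condition on τ_1 = k (if k <= n, one arrival plus a fresh copy on the remaining n−k steps): m(n) = F(n) + Σ_{k<=n} f(k)·m(n−k), where F(n) = P(τ <= n) and m(0) = 0
m(1) = F(1) = 1/4
m(2) = F(2) + f(1)·m(1) = 1/4 + 1/4·1/4 = 5/16
m(3) = F(3) + f(1)·m(2) = 1/2 + 1/4·5/16 = 37/64
m(4) = F(4) + f(1)·m(3) + f(3)·m(1) = 3/4 + 1/4·37/64 + 1/4·1/4 = 245/256
E[N_4] = m(4) = 245/256

245/256


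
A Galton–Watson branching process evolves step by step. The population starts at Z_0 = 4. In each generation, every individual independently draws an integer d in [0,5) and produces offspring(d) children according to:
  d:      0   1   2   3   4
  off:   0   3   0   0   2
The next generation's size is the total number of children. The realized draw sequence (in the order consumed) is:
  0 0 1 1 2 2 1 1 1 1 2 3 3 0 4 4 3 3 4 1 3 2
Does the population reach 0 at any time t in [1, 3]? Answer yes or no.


no

gen 0: Z_0=4, draws=[0, 0, 1, 1], offspring=[0, 0, 3, 3], Z_1=6
gen 1: Z_1=6, draws=[2, 2, 1, 1, 1, 1], offspring=[0, 0, 3, 3, 3, 3], Z_2=12
gen 2: Z_2=12, draws=[2, 3, 3, 0, 4, 4, 3, 3, 4, 1, 3, 2], offspring=[0, 0, 0, 0, 2, 2, 0, 0, 2, 3, 0, 0], Z_3=9


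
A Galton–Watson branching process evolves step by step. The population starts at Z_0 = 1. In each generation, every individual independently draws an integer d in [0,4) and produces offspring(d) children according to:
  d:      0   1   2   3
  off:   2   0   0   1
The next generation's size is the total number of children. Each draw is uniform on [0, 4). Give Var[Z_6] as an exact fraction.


Outcome values over d=0..3: [2, 0, 0, 1]
Σy = 3, Σy² = 5, M = 4
μ = 3/4 = 3/4,  σ² = 5/4 − (3/4)² = 11/16
V_0 = 0, E_0 = 1
V_1 = 11/16·E_0 + (3/4)²·V_0 = 11/16;  E_1 = 3/4
V_2 = 11/16·E_1 + (3/4)²·V_1 = 231/256;  E_2 = 9/16
V_3 = 11/16·E_2 + (3/4)²·V_2 = 3663/4096;  E_3 = 27/64
V_4 = 11/16·E_3 + (3/4)²·V_3 = 51975/65536;  E_4 = 81/256
V_5 = 11/16·E_4 + (3/4)²·V_4 = 695871/1048576;  E_5 = 243/1024
V_6 = 11/16·E_5 + (3/4)²·V_5 = 8999991/16777216;  E_6 = 729/4096

8999991/16777216


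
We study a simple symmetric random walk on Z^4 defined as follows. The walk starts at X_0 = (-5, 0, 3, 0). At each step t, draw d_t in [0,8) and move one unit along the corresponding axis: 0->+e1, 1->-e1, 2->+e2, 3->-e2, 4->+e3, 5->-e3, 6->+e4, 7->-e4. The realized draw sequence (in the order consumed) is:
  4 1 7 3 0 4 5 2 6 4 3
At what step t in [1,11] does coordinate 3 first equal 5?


6

t=0: X=(-5, 0, 3, 0), d=4 → +e3, X_1=(-5, 0, 4, 0)
t=1: X=(-5, 0, 4, 0), d=1 → -e1, X_2=(-6, 0, 4, 0)
t=2: X=(-6, 0, 4, 0), d=7 → -e4, X_3=(-6, 0, 4, -1)
t=3: X=(-6, 0, 4, -1), d=3 → -e2, X_4=(-6, -1, 4, -1)
t=4: X=(-6, -1, 4, -1), d=0 → +e1, X_5=(-5, -1, 4, -1)
t=5: X=(-5, -1, 4, -1), d=4 → +e3, X_6=(-5, -1, 5, -1)
t=6: X=(-5, -1, 5, -1), d=5 → -e3, X_7=(-5, -1, 4, -1)
t=7: X=(-5, -1, 4, -1), d=2 → +e2, X_8=(-5, 0, 4, -1)
t=8: X=(-5, 0, 4, -1), d=6 → +e4, X_9=(-5, 0, 4, 0)
t=9: X=(-5, 0, 4, 0), d=4 → +e3, X_10=(-5, 0, 5, 0)
t=10: X=(-5, 0, 5, 0), d=3 → -e2, X_11=(-5, -1, 5, 0)


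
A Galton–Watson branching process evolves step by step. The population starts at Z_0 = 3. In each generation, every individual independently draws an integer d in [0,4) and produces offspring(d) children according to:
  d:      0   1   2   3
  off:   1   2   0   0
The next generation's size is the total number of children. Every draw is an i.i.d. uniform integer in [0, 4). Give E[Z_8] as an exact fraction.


Outcome values over d=0..3: [1, 2, 0, 0]
Σy = 3, Σy² = 5, M = 4
μ = 3/4 = 3/4,  σ² = 5/4 − (3/4)² = 11/16
E[Z_0] = 3
E[Z_1] = 3/4·E[Z_0] = 9/4
E[Z_2] = 3/4·E[Z_1] = 27/16
E[Z_3] = 3/4·E[Z_2] = 81/64
E[Z_4] = 3/4·E[Z_3] = 243/256
E[Z_5] = 3/4·E[Z_4] = 729/1024
E[Z_6] = 3/4·E[Z_5] = 2187/4096
E[Z_7] = 3/4·E[Z_6] = 6561/16384
E[Z_8] = 3/4·E[Z_7] = 19683/65536

19683/65536


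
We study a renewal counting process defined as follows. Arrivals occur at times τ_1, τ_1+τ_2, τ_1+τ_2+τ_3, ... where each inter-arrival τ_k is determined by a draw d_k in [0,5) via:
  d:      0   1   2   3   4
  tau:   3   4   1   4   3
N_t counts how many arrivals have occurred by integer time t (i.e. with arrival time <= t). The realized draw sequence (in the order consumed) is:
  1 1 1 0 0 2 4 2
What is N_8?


draw d_1=1: τ_1=4, arrival time A_1=4
draw d_2=1: τ_2=4, arrival time A_2=8
draw d_3=1: τ_3=4, arrival time A_3=12
draw d_4=0: τ_4=3, arrival time A_4=15
draw d_5=0: τ_5=3, arrival time A_5=18
draw d_6=2: τ_6=1, arrival time A_6=19
draw d_7=4: τ_7=3, arrival time A_7=22
draw d_8=2: τ_8=1, arrival time A_8=23
N_t over t=0..8: 0:0 1:0 2:0 3:0 4:1 5:1 6:1 7:1 8:2

2


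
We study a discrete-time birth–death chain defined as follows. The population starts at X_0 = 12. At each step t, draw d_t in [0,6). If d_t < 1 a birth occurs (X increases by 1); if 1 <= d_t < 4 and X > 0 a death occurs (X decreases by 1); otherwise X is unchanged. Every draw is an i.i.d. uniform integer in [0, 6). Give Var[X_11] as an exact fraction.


X can drop by at most 1 per step and X_0 = 12 > T = 11, so X_t >= 12 − t >= 1 > 0 for every t <= 11: the floor at 0 (the 'and X > 0' condition) never binds. Hence X_11 = X_0 + Σ_{t<11} Y_t with i.i.d. increments Y_t = y(d_t) ∈ {+1, −1, 0}.
Outcome values over d=0..5: [1, -1, -1, -1, 0, 0]
Σy = -2, Σy² = 4, M = 6
μ = -2/6 = -1/3,  σ² = 4/6 − (-1/3)² = 5/9
Independent increments: Var[X_11] = 11·σ² = 11·(5/9) = 55/9

55/9


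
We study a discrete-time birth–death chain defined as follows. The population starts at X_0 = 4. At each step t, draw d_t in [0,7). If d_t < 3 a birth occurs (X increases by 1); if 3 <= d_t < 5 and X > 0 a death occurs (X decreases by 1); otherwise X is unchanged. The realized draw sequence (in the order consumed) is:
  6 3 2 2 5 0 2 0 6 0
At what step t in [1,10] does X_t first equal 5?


t=0: X=4, d=6 → hold, X_1=4
t=1: X=4, d=3 → death, X_2=3
t=2: X=3, d=2 → birth, X_3=4
t=3: X=4, d=2 → birth, X_4=5
t=4: X=5, d=5 → hold, X_5=5
t=5: X=5, d=0 → birth, X_6=6
t=6: X=6, d=2 → birth, X_7=7
t=7: X=7, d=0 → birth, X_8=8
t=8: X=8, d=6 → hold, X_9=8
t=9: X=8, d=0 → birth, X_10=9

4


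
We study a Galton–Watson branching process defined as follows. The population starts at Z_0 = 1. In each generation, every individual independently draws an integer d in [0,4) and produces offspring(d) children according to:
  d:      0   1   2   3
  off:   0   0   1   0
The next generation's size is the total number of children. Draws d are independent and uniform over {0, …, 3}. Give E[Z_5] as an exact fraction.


1/1024

Outcome values over d=0..3: [0, 0, 1, 0]
Σy = 1, Σy² = 1, M = 4
μ = 1/4 = 1/4,  σ² = 1/4 − (1/4)² = 3/16
E[Z_0] = 1
E[Z_1] = 1/4·E[Z_0] = 1/4
E[Z_2] = 1/4·E[Z_1] = 1/16
E[Z_3] = 1/4·E[Z_2] = 1/64
E[Z_4] = 1/4·E[Z_3] = 1/256
E[Z_5] = 1/4·E[Z_4] = 1/1024


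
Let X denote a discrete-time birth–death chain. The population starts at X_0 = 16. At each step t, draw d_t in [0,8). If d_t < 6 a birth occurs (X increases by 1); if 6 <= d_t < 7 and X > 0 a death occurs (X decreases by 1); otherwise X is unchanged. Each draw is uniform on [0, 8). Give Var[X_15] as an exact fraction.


X can drop by at most 1 per step and X_0 = 16 > T = 15, so X_t >= 16 − t >= 1 > 0 for every t <= 15: the floor at 0 (the 'and X > 0' condition) never binds. Hence X_15 = X_0 + Σ_{t<15} Y_t with i.i.d. increments Y_t = y(d_t) ∈ {+1, −1, 0}.
Outcome values over d=0..7: [1, 1, 1, 1, 1, 1, -1, 0]
Σy = 5, Σy² = 7, M = 8
μ = 5/8 = 5/8,  σ² = 7/8 − (5/8)² = 31/64
Independent increments: Var[X_15] = 15·σ² = 15·(31/64) = 465/64

465/64


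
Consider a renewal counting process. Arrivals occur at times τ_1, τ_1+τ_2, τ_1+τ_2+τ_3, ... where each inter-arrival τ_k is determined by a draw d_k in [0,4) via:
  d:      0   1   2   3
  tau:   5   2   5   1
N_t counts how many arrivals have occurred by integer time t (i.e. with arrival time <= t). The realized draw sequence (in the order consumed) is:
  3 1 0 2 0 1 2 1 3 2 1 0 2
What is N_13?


4

draw d_1=3: τ_1=1, arrival time A_1=1
draw d_2=1: τ_2=2, arrival time A_2=3
draw d_3=0: τ_3=5, arrival time A_3=8
draw d_4=2: τ_4=5, arrival time A_4=13
draw d_5=0: τ_5=5, arrival time A_5=18
draw d_6=1: τ_6=2, arrival time A_6=20
draw d_7=2: τ_7=5, arrival time A_7=25
draw d_8=1: τ_8=2, arrival time A_8=27
draw d_9=3: τ_9=1, arrival time A_9=28
draw d_10=2: τ_10=5, arrival time A_10=33
draw d_11=1: τ_11=2, arrival time A_11=35
draw d_12=0: τ_12=5, arrival time A_12=40
draw d_13=2: τ_13=5, arrival time A_13=45
N_t over t=0..13: 0:0 1:1 2:1 3:2 4:2 5:2 6:2 7:2 8:3 9:3 10:3 11:3 12:3 13:4


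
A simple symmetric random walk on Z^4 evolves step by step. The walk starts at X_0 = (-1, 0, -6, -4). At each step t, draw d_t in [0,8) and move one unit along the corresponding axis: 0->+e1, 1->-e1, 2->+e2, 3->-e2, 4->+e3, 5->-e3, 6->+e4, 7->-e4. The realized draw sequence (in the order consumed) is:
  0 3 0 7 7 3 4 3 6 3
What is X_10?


(1, -4, -5, -5)

t=0: X=(-1, 0, -6, -4), d=0 → +e1, X_1=(0, 0, -6, -4)
t=1: X=(0, 0, -6, -4), d=3 → -e2, X_2=(0, -1, -6, -4)
t=2: X=(0, -1, -6, -4), d=0 → +e1, X_3=(1, -1, -6, -4)
t=3: X=(1, -1, -6, -4), d=7 → -e4, X_4=(1, -1, -6, -5)
t=4: X=(1, -1, -6, -5), d=7 → -e4, X_5=(1, -1, -6, -6)
t=5: X=(1, -1, -6, -6), d=3 → -e2, X_6=(1, -2, -6, -6)
t=6: X=(1, -2, -6, -6), d=4 → +e3, X_7=(1, -2, -5, -6)
t=7: X=(1, -2, -5, -6), d=3 → -e2, X_8=(1, -3, -5, -6)
t=8: X=(1, -3, -5, -6), d=6 → +e4, X_9=(1, -3, -5, -5)
t=9: X=(1, -3, -5, -5), d=3 → -e2, X_10=(1, -4, -5, -5)


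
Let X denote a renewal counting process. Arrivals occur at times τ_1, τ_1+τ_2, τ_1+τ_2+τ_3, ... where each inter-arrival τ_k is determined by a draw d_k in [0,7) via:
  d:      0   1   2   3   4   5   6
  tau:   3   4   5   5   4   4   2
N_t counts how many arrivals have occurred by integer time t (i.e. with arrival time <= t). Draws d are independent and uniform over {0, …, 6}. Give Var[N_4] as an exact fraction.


Inter-arrival values over d=0..6: [3, 4, 5, 5, 4, 4, 2]
Each d has probability 1/7, so the pmf of τ is: f(2) = 1/7, f(3) = 1/7, f(4) = 3/7, f(5) = 2/7
Let p_n(j) = P(N_n = j), with p_0 = [1]. Condition on τ_1: p_n(0) = P(τ > n), and for j >= 1, p_n(j) = Σ_{k<=n} f(k)·p_{n−k}(j−1)
p_1 = [1]  (j = 0)
p_2 = [6/7, 1/7]  (j = 0..1)
p_3 = [5/7, 2/7]  (j = 0..1)
p_4 = [2/7, 34/49, 1/49]  (j = 0..2)
E[N_4] = Σ j·p_4(j) = 36/49;  E[N_4²] = Σ j²·p_4(j) = 38/49
Var[N_4] = 38/49 − (36/49)² = 566/2401

566/2401


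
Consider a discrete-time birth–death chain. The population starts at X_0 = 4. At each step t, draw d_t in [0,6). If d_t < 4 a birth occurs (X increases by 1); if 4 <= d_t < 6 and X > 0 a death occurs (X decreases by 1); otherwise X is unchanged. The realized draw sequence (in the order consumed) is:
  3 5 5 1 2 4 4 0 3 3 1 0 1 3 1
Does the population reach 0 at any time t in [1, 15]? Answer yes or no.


t=0: X=4, d=3 → birth, X_1=5
t=1: X=5, d=5 → death, X_2=4
t=2: X=4, d=5 → death, X_3=3
t=3: X=3, d=1 → birth, X_4=4
t=4: X=4, d=2 → birth, X_5=5
t=5: X=5, d=4 → death, X_6=4
t=6: X=4, d=4 → death, X_7=3
t=7: X=3, d=0 → birth, X_8=4
t=8: X=4, d=3 → birth, X_9=5
t=9: X=5, d=3 → birth, X_10=6
t=10: X=6, d=1 → birth, X_11=7
t=11: X=7, d=0 → birth, X_12=8
t=12: X=8, d=1 → birth, X_13=9
t=13: X=9, d=3 → birth, X_14=10
t=14: X=10, d=1 → birth, X_15=11

no


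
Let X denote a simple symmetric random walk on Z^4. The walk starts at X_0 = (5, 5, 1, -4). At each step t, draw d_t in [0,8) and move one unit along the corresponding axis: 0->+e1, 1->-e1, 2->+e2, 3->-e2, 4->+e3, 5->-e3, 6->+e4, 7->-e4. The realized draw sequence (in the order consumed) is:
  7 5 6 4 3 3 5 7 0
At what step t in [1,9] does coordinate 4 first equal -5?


t=0: X=(5, 5, 1, -4), d=7 → -e4, X_1=(5, 5, 1, -5)
t=1: X=(5, 5, 1, -5), d=5 → -e3, X_2=(5, 5, 0, -5)
t=2: X=(5, 5, 0, -5), d=6 → +e4, X_3=(5, 5, 0, -4)
t=3: X=(5, 5, 0, -4), d=4 → +e3, X_4=(5, 5, 1, -4)
t=4: X=(5, 5, 1, -4), d=3 → -e2, X_5=(5, 4, 1, -4)
t=5: X=(5, 4, 1, -4), d=3 → -e2, X_6=(5, 3, 1, -4)
t=6: X=(5, 3, 1, -4), d=5 → -e3, X_7=(5, 3, 0, -4)
t=7: X=(5, 3, 0, -4), d=7 → -e4, X_8=(5, 3, 0, -5)
t=8: X=(5, 3, 0, -5), d=0 → +e1, X_9=(6, 3, 0, -5)

1


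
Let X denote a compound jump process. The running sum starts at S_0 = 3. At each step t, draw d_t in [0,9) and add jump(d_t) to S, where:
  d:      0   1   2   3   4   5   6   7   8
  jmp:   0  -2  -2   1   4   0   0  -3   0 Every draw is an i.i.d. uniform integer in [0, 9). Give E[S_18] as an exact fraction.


-1

Outcome values over d=0..8: [0, -2, -2, 1, 4, 0, 0, -3, 0]
Σy = -2, Σy² = 34, M = 9
μ = -2/9 = -2/9,  σ² = 34/9 − (-2/9)² = 302/81
E[S_18] = 3 + 18·(-2/9) = -1


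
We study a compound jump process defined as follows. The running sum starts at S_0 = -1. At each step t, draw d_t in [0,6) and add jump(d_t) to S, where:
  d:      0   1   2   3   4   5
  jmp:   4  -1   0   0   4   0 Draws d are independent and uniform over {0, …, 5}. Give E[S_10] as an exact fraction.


Outcome values over d=0..5: [4, -1, 0, 0, 4, 0]
Σy = 7, Σy² = 33, M = 6
μ = 7/6 = 7/6,  σ² = 33/6 − (7/6)² = 149/36
E[S_10] = -1 + 10·(7/6) = 32/3

32/3


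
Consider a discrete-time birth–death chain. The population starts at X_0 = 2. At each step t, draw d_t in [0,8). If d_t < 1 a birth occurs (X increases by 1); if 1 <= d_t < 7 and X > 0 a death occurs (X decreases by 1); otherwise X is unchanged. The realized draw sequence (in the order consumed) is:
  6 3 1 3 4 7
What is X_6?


t=0: X=2, d=6 → death, X_1=1
t=1: X=1, d=3 → death, X_2=0
t=2: X=0, d=1 → hold, X_3=0
t=3: X=0, d=3 → hold, X_4=0
t=4: X=0, d=4 → hold, X_5=0
t=5: X=0, d=7 → hold, X_6=0

0


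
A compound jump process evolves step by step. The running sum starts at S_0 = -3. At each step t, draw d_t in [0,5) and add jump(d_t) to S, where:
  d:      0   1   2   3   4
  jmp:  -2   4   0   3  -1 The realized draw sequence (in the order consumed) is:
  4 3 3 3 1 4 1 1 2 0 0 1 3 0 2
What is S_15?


t=0: S=-3, d=4, jump=-1, S_1=-4
t=1: S=-4, d=3, jump=3, S_2=-1
t=2: S=-1, d=3, jump=3, S_3=2
t=3: S=2, d=3, jump=3, S_4=5
t=4: S=5, d=1, jump=4, S_5=9
t=5: S=9, d=4, jump=-1, S_6=8
t=6: S=8, d=1, jump=4, S_7=12
t=7: S=12, d=1, jump=4, S_8=16
t=8: S=16, d=2, jump=0, S_9=16
t=9: S=16, d=0, jump=-2, S_10=14
t=10: S=14, d=0, jump=-2, S_11=12
t=11: S=12, d=1, jump=4, S_12=16
t=12: S=16, d=3, jump=3, S_13=19
t=13: S=19, d=0, jump=-2, S_14=17
t=14: S=17, d=2, jump=0, S_15=17

17


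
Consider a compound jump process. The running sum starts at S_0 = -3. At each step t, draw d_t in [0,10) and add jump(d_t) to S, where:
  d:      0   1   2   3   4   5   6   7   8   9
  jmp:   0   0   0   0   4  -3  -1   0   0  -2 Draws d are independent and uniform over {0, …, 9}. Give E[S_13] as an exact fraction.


Outcome values over d=0..9: [0, 0, 0, 0, 4, -3, -1, 0, 0, -2]
Σy = -2, Σy² = 30, M = 10
μ = -2/10 = -1/5,  σ² = 30/10 − (-1/5)² = 74/25
E[S_13] = -3 + 13·(-1/5) = -28/5

-28/5


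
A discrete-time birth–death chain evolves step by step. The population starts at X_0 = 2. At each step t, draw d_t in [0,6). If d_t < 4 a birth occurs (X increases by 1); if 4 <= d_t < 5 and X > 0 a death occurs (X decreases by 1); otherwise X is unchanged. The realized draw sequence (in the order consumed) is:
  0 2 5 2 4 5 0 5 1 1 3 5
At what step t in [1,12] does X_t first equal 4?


t=0: X=2, d=0 → birth, X_1=3
t=1: X=3, d=2 → birth, X_2=4
t=2: X=4, d=5 → hold, X_3=4
t=3: X=4, d=2 → birth, X_4=5
t=4: X=5, d=4 → death, X_5=4
t=5: X=4, d=5 → hold, X_6=4
t=6: X=4, d=0 → birth, X_7=5
t=7: X=5, d=5 → hold, X_8=5
t=8: X=5, d=1 → birth, X_9=6
t=9: X=6, d=1 → birth, X_10=7
t=10: X=7, d=3 → birth, X_11=8
t=11: X=8, d=5 → hold, X_12=8

2


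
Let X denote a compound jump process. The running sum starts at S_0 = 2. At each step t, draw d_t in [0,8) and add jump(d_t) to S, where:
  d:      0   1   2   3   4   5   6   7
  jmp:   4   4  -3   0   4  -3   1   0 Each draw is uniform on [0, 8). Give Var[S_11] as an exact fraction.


Outcome values over d=0..7: [4, 4, -3, 0, 4, -3, 1, 0]
Σy = 7, Σy² = 67, M = 8
μ = 7/8 = 7/8,  σ² = 67/8 − (7/8)² = 487/64
Independent increments: Var[S_11] = 11·σ² = 11·(487/64) = 5357/64

5357/64


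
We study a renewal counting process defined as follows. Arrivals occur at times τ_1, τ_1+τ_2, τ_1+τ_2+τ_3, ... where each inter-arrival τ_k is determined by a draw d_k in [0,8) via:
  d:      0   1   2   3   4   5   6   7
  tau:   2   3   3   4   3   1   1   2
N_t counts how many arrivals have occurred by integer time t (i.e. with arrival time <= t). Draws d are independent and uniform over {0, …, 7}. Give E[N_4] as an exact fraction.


Inter-arrival values over d=0..7: [2, 3, 3, 4, 3, 1, 1, 2]
Each d has probability 1/8, so the pmf of τ is: f(1) = 1/4, f(2) = 1/4, f(3) = 3/8, f(4) = 1/8
Renewal equation for m(n) = E[N_n]: condition on τ_1 = k (if k <= n, one arrival plus a fresh copy on the remaining n−k steps): m(n) = F(n) + Σ_{k<=n} f(k)·m(n−k), where F(n) = P(τ <= n) and m(0) = 0
m(1) = F(1) = 1/4
m(2) = F(2) + f(1)·m(1) = 1/2 + 1/4·1/4 = 9/16
m(3) = F(3) + f(1)·m(2) + f(2)·m(1) = 7/8 + 1/4·9/16 + 1/4·1/4 = 69/64
m(4) = F(4) + f(1)·m(3) + f(2)·m(2) + f(3)·m(1) = 1 + 1/4·69/64 + 1/4·9/16 + 3/8·1/4 = 385/256
E[N_4] = m(4) = 385/256

385/256


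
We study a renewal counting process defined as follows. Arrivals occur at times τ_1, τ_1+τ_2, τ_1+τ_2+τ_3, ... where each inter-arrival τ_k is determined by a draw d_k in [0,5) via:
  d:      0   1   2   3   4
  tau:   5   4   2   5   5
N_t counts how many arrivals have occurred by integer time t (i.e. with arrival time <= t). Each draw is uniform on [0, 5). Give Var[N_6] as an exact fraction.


Inter-arrival values over d=0..4: [5, 4, 2, 5, 5]
Each d has probability 1/5, so the pmf of τ is: f(2) = 1/5, f(4) = 1/5, f(5) = 3/5
Let p_n(j) = P(N_n = j), with p_0 = [1]. Condition on τ_1: p_n(0) = P(τ > n), and for j >= 1, p_n(j) = Σ_{k<=n} f(k)·p_{n−k}(j−1)
p_1 = [1]  (j = 0)
p_2 = [4/5, 1/5]  (j = 0..1)
p_3 = [4/5, 1/5]  (j = 0..1)
p_4 = [3/5, 9/25, 1/25]  (j = 0..2)
p_5 = [0, 24/25, 1/25]  (j = 0..2)
p_6 = [0, 22/25, 14/125, 1/125]  (j = 0..3)
E[N_6] = Σ j·p_6(j) = 141/125;  E[N_6²] = Σ j²·p_6(j) = 7/5
Var[N_6] = 7/5 − (141/125)² = 1994/15625

1994/15625


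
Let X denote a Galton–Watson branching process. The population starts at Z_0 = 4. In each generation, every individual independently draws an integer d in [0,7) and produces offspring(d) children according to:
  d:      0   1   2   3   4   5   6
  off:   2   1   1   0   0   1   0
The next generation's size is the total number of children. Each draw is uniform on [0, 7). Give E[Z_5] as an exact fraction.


12500/16807

Outcome values over d=0..6: [2, 1, 1, 0, 0, 1, 0]
Σy = 5, Σy² = 7, M = 7
μ = 5/7 = 5/7,  σ² = 7/7 − (5/7)² = 24/49
E[Z_0] = 4
E[Z_1] = 5/7·E[Z_0] = 20/7
E[Z_2] = 5/7·E[Z_1] = 100/49
E[Z_3] = 5/7·E[Z_2] = 500/343
E[Z_4] = 5/7·E[Z_3] = 2500/2401
E[Z_5] = 5/7·E[Z_4] = 12500/16807


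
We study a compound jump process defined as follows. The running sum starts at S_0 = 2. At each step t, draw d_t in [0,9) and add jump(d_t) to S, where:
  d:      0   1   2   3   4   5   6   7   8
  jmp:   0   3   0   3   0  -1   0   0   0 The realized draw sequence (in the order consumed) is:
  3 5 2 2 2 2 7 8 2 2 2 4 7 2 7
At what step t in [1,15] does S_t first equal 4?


2

t=0: S=2, d=3, jump=3, S_1=5
t=1: S=5, d=5, jump=-1, S_2=4
t=2: S=4, d=2, jump=0, S_3=4
t=3: S=4, d=2, jump=0, S_4=4
t=4: S=4, d=2, jump=0, S_5=4
t=5: S=4, d=2, jump=0, S_6=4
t=6: S=4, d=7, jump=0, S_7=4
t=7: S=4, d=8, jump=0, S_8=4
t=8: S=4, d=2, jump=0, S_9=4
t=9: S=4, d=2, jump=0, S_10=4
t=10: S=4, d=2, jump=0, S_11=4
t=11: S=4, d=4, jump=0, S_12=4
t=12: S=4, d=7, jump=0, S_13=4
t=13: S=4, d=2, jump=0, S_14=4
t=14: S=4, d=7, jump=0, S_15=4


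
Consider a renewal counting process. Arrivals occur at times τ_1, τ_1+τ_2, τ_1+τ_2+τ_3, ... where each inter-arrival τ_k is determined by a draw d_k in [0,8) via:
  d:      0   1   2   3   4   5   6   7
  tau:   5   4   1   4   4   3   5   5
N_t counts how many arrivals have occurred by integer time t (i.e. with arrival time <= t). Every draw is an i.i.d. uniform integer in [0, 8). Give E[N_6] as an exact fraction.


Inter-arrival values over d=0..7: [5, 4, 1, 4, 4, 3, 5, 5]
Each d has probability 1/8, so the pmf of τ is: f(1) = 1/8, f(3) = 1/8, f(4) = 3/8, f(5) = 3/8
Renewal equation for m(n) = E[N_n]: condition on τ_1 = k (if k <= n, one arrival plus a fresh copy on the remaining n−k steps): m(n) = F(n) + Σ_{k<=n} f(k)·m(n−k), where F(n) = P(τ <= n) and m(0) = 0
m(1) = F(1) = 1/8
m(2) = F(2) + f(1)·m(1) = 1/8 + 1/8·1/8 = 9/64
m(3) = F(3) + f(1)·m(2) = 1/4 + 1/8·9/64 = 137/512
m(4) = F(4) + f(1)·m(3) + f(3)·m(1) = 5/8 + 1/8·137/512 + 1/8·1/8 = 2761/4096
m(5) = F(5) + f(1)·m(4) + f(3)·m(2) + f(4)·m(1) = 1 + 1/8·2761/4096 + 1/8·9/64 + 3/8·1/8 = 37641/32768
m(6) = F(6) + f(1)·m(5) + f(3)·m(3) + f(4)·m(2) + f(5)·m(1) = 1 + 1/8·37641/32768 + 1/8·137/512 + 3/8·9/64 + 3/8·1/8 = 334665/262144
E[N_6] = m(6) = 334665/262144

334665/262144


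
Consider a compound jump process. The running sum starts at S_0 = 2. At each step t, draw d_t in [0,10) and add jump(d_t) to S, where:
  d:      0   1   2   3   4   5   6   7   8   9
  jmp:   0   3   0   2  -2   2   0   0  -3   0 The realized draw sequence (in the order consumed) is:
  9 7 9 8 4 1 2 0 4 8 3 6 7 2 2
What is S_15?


-3

t=0: S=2, d=9, jump=0, S_1=2
t=1: S=2, d=7, jump=0, S_2=2
t=2: S=2, d=9, jump=0, S_3=2
t=3: S=2, d=8, jump=-3, S_4=-1
t=4: S=-1, d=4, jump=-2, S_5=-3
t=5: S=-3, d=1, jump=3, S_6=0
t=6: S=0, d=2, jump=0, S_7=0
t=7: S=0, d=0, jump=0, S_8=0
t=8: S=0, d=4, jump=-2, S_9=-2
t=9: S=-2, d=8, jump=-3, S_10=-5
t=10: S=-5, d=3, jump=2, S_11=-3
t=11: S=-3, d=6, jump=0, S_12=-3
t=12: S=-3, d=7, jump=0, S_13=-3
t=13: S=-3, d=2, jump=0, S_14=-3
t=14: S=-3, d=2, jump=0, S_15=-3


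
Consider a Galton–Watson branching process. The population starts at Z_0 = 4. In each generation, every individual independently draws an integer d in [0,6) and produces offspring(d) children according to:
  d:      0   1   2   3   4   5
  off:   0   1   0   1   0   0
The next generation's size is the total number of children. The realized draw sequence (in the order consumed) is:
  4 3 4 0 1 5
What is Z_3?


gen 0: Z_0=4, draws=[4, 3, 4, 0], offspring=[0, 1, 0, 0], Z_1=1
gen 1: Z_1=1, draws=[1], offspring=[1], Z_2=1
gen 2: Z_2=1, draws=[5], offspring=[0], Z_3=0

0


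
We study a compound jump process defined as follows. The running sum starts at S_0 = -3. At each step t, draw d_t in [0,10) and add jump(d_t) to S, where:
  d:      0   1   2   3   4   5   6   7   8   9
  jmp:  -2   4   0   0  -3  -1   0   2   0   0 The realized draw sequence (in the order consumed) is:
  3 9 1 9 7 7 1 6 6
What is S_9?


9

t=0: S=-3, d=3, jump=0, S_1=-3
t=1: S=-3, d=9, jump=0, S_2=-3
t=2: S=-3, d=1, jump=4, S_3=1
t=3: S=1, d=9, jump=0, S_4=1
t=4: S=1, d=7, jump=2, S_5=3
t=5: S=3, d=7, jump=2, S_6=5
t=6: S=5, d=1, jump=4, S_7=9
t=7: S=9, d=6, jump=0, S_8=9
t=8: S=9, d=6, jump=0, S_9=9


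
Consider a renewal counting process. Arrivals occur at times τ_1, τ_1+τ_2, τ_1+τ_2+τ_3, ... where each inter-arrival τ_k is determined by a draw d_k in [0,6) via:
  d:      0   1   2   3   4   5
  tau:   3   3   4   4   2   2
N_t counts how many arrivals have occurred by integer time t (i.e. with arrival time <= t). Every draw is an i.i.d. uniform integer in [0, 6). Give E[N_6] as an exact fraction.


Inter-arrival values over d=0..5: [3, 3, 4, 4, 2, 2]
Each d has probability 1/6, so the pmf of τ is: f(2) = 1/3, f(3) = 1/3, f(4) = 1/3
Renewal equation for m(n) = E[N_n]: condition on τ_1 = k (if k <= n, one arrival plus a fresh copy on the remaining n−k steps): m(n) = F(n) + Σ_{k<=n} f(k)·m(n−k), where F(n) = P(τ <= n) and m(0) = 0
m(1) = F(1) = 0
m(2) = F(2) = 1/3
m(3) = F(3) = 2/3
m(4) = F(4) + f(2)·m(2) = 1 + 1/3·1/3 = 10/9
m(5) = F(5) + f(2)·m(3) + f(3)·m(2) = 1 + 1/3·2/3 + 1/3·1/3 = 4/3
m(6) = F(6) + f(2)·m(4) + f(3)·m(3) + f(4)·m(2) = 1 + 1/3·10/9 + 1/3·2/3 + 1/3·1/3 = 46/27
E[N_6] = m(6) = 46/27

46/27


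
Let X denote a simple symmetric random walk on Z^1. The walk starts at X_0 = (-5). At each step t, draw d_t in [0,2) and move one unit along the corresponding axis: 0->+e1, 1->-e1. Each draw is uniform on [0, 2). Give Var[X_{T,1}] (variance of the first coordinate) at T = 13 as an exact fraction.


13

Outcome values over d=0..1: [1, -1]
Σy = 0, Σy² = 2, M = 2
μ = 0/2 = 0,  σ² = 2/2 − (0)² = 1
Independent increments: Var[X_13] = 13·σ² = 13·(1) = 13


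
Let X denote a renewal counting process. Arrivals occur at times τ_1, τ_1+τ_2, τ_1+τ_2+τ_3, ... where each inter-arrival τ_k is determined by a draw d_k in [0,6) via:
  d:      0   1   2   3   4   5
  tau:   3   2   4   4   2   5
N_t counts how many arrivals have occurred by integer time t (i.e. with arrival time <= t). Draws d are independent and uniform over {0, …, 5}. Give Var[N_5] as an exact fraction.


Inter-arrival values over d=0..5: [3, 2, 4, 4, 2, 5]
Each d has probability 1/6, so the pmf of τ is: f(2) = 1/3, f(3) = 1/6, f(4) = 1/3, f(5) = 1/6
Let p_n(j) = P(N_n = j), with p_0 = [1]. Condition on τ_1: p_n(0) = P(τ > n), and for j >= 1, p_n(j) = Σ_{k<=n} f(k)·p_{n−k}(j−1)
p_1 = [1]  (j = 0)
p_2 = [2/3, 1/3]  (j = 0..1)
p_3 = [1/2, 1/2]  (j = 0..1)
p_4 = [1/6, 13/18, 1/9]  (j = 0..2)
p_5 = [0, 7/9, 2/9]  (j = 0..2)
E[N_5] = Σ j·p_5(j) = 11/9;  E[N_5²] = Σ j²·p_5(j) = 5/3
Var[N_5] = 5/3 − (11/9)² = 14/81

14/81


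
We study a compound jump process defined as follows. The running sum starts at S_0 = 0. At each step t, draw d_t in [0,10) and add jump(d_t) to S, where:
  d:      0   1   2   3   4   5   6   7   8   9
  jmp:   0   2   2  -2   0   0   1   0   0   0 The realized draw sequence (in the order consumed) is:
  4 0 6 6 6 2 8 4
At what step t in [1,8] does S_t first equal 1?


t=0: S=0, d=4, jump=0, S_1=0
t=1: S=0, d=0, jump=0, S_2=0
t=2: S=0, d=6, jump=1, S_3=1
t=3: S=1, d=6, jump=1, S_4=2
t=4: S=2, d=6, jump=1, S_5=3
t=5: S=3, d=2, jump=2, S_6=5
t=6: S=5, d=8, jump=0, S_7=5
t=7: S=5, d=4, jump=0, S_8=5

3


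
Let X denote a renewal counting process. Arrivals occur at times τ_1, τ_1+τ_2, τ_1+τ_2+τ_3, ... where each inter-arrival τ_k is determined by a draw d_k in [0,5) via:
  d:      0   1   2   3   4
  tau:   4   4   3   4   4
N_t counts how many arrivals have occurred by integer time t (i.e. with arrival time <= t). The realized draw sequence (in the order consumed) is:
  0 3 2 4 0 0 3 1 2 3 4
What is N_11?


3

draw d_1=0: τ_1=4, arrival time A_1=4
draw d_2=3: τ_2=4, arrival time A_2=8
draw d_3=2: τ_3=3, arrival time A_3=11
draw d_4=4: τ_4=4, arrival time A_4=15
draw d_5=0: τ_5=4, arrival time A_5=19
draw d_6=0: τ_6=4, arrival time A_6=23
draw d_7=3: τ_7=4, arrival time A_7=27
draw d_8=1: τ_8=4, arrival time A_8=31
draw d_9=2: τ_9=3, arrival time A_9=34
draw d_10=3: τ_10=4, arrival time A_10=38
draw d_11=4: τ_11=4, arrival time A_11=42
N_t over t=0..11: 0:0 1:0 2:0 3:0 4:1 5:1 6:1 7:1 8:2 9:2 10:2 11:3


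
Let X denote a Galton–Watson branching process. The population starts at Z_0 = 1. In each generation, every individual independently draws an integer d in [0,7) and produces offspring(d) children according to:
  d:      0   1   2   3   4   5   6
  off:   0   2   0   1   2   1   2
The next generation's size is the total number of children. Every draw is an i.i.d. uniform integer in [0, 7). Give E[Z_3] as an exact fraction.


512/343

Outcome values over d=0..6: [0, 2, 0, 1, 2, 1, 2]
Σy = 8, Σy² = 14, M = 7
μ = 8/7 = 8/7,  σ² = 14/7 − (8/7)² = 34/49
E[Z_0] = 1
E[Z_1] = 8/7·E[Z_0] = 8/7
E[Z_2] = 8/7·E[Z_1] = 64/49
E[Z_3] = 8/7·E[Z_2] = 512/343


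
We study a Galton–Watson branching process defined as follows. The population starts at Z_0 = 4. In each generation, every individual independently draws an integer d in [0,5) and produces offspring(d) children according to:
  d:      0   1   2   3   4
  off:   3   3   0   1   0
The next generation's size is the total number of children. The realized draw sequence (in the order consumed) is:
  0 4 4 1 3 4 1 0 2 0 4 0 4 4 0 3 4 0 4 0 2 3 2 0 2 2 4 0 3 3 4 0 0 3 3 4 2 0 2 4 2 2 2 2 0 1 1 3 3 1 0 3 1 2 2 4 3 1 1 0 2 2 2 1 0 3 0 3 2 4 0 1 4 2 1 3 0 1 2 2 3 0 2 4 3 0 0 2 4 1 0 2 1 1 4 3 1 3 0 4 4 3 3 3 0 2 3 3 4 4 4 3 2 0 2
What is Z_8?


gen 0: Z_0=4, draws=[0, 4, 4, 1], offspring=[3, 0, 0, 3], Z_1=6
gen 1: Z_1=6, draws=[3, 4, 1, 0, 2, 0], offspring=[1, 0, 3, 3, 0, 3], Z_2=10
gen 2: Z_2=10, draws=[4, 0, 4, 4, 0, 3, 4, 0, 4, 0], offspring=[0, 3, 0, 0, 3, 1, 0, 3, 0, 3], Z_3=13
gen 3: Z_3=13, draws=[2, 3, 2, 0, 2, 2, 4, 0, 3, 3, 4, 0, 0], offspring=[0, 1, 0, 3, 0, 0, 0, 3, 1, 1, 0, 3, 3], Z_4=15
gen 4: Z_4=15, draws=[3, 3, 4, 2, 0, 2, 4, 2, 2, 2, 2, 0, 1, 1, 3], offspring=[1, 1, 0, 0, 3, 0, 0, 0, 0, 0, 0, 3, 3, 3, 1], Z_5=15
gen 5: Z_5=15, draws=[3, 1, 0, 3, 1, 2, 2, 4, 3, 1, 1, 0, 2, 2, 2], offspring=[1, 3, 3, 1, 3, 0, 0, 0, 1, 3, 3, 3, 0, 0, 0], Z_6=21
gen 6: Z_6=21, draws=[1, 0, 3, 0, 3, 2, 4, 0, 1, 4, 2, 1, 3, 0, 1, 2, 2, 3, 0, 2, 4], offspring=[3, 3, 1, 3, 1, 0, 0, 3, 3, 0, 0, 3, 1, 3, 3, 0, 0, 1, 3, 0, 0], Z_7=31
gen 7: Z_7=31, draws=[3, 0, 0, 2, 4, 1, 0, 2, 1, 1, 4, 3, 1, 3, 0, 4, 4, 3, 3, 3, 0, 2, 3, 3, 4, 4, 4, 3, 2, 0, 2], offspring=[1, 3, 3, 0, 0, 3, 3, 0, 3, 3, 0, 1, 3, 1, 3, 0, 0, 1, 1, 1, 3, 0, 1, 1, 0, 0, 0, 1, 0, 3, 0], Z_8=39

39


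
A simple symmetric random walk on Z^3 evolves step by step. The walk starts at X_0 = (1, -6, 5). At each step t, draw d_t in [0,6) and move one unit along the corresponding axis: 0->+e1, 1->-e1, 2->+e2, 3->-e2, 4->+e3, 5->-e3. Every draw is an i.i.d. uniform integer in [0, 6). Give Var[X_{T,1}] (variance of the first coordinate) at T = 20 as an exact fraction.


Outcome values over d=0..5: [1, -1, 0, 0, 0, 0]
Σy = 0, Σy² = 2, M = 6
μ = 0/6 = 0,  σ² = 2/6 − (0)² = 1/3
Independent increments: Var[X_20] = 20·σ² = 20·(1/3) = 20/3

20/3


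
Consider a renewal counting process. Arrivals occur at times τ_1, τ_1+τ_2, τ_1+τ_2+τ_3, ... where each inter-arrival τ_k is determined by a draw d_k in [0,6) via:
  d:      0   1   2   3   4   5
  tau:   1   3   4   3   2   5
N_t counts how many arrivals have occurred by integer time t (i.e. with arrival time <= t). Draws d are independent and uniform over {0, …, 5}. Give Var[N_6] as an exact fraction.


1118719151/2176782336

Inter-arrival values over d=0..5: [1, 3, 4, 3, 2, 5]
Each d has probability 1/6, so the pmf of τ is: f(1) = 1/6, f(2) = 1/6, f(3) = 1/3, f(4) = 1/6, f(5) = 1/6
Let p_n(j) = P(N_n = j), with p_0 = [1]. Condition on τ_1: p_n(0) = P(τ > n), and for j >= 1, p_n(j) = Σ_{k<=n} f(k)·p_{n−k}(j−1)
p_1 = [5/6, 1/6]  (j = 0..1)
p_2 = [2/3, 11/36, 1/36]  (j = 0..2)
p_3 = [1/3, 7/12, 17/216, 1/216]  (j = 0..3)
p_4 = [1/6, 11/18, 11/54, 23/1296, 1/1296]  (j = 0..4)
p_5 = [0, 11/18, 71/216, 73/1296, 29/7776, 1/7776]  (j = 0..5)
p_6 = [0, 7/18, 103/216, 155/1296, 1/72, 35/46656, 1/46656]  (j = 0..6)
E[N_6] = Σ j·p_6(j) = 82153/46656;  E[N_6²] = Σ j²·p_6(j) = 168635/46656
Var[N_6] = 168635/46656 − (82153/46656)² = 1118719151/2176782336


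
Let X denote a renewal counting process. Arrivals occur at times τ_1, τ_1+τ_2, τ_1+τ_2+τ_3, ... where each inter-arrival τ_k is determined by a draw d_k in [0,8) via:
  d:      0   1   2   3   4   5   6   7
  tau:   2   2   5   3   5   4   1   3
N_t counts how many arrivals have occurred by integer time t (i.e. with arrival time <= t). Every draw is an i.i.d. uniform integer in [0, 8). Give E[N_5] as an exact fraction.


Inter-arrival values over d=0..7: [2, 2, 5, 3, 5, 4, 1, 3]
Each d has probability 1/8, so the pmf of τ is: f(1) = 1/8, f(2) = 1/4, f(3) = 1/4, f(4) = 1/8, f(5) = 1/4
Renewal equation for m(n) = E[N_n]: condition on τ_1 = k (if k <= n, one arrival plus a fresh copy on the remaining n−k steps): m(n) = F(n) + Σ_{k<=n} f(k)·m(n−k), where F(n) = P(τ <= n) and m(0) = 0
m(1) = F(1) = 1/8
m(2) = F(2) + f(1)·m(1) = 3/8 + 1/8·1/8 = 25/64
m(3) = F(3) + f(1)·m(2) + f(2)·m(1) = 5/8 + 1/8·25/64 + 1/4·1/8 = 361/512
m(4) = F(4) + f(1)·m(3) + f(2)·m(2) + f(3)·m(1) = 3/4 + 1/8·361/512 + 1/4·25/64 + 1/4·1/8 = 3961/4096
m(5) = F(5) + f(1)·m(4) + f(2)·m(3) + f(3)·m(2) + f(4)·m(1) = 1 + 1/8·3961/4096 + 1/4·361/512 + 1/4·25/64 + 1/8·1/8 = 46217/32768
E[N_5] = m(5) = 46217/32768

46217/32768


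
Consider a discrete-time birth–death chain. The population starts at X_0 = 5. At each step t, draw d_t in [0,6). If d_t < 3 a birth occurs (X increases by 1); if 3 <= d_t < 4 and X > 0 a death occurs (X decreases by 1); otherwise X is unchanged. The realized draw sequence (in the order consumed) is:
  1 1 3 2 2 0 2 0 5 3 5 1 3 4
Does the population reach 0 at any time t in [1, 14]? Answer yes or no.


t=0: X=5, d=1 → birth, X_1=6
t=1: X=6, d=1 → birth, X_2=7
t=2: X=7, d=3 → death, X_3=6
t=3: X=6, d=2 → birth, X_4=7
t=4: X=7, d=2 → birth, X_5=8
t=5: X=8, d=0 → birth, X_6=9
t=6: X=9, d=2 → birth, X_7=10
t=7: X=10, d=0 → birth, X_8=11
t=8: X=11, d=5 → hold, X_9=11
t=9: X=11, d=3 → death, X_10=10
t=10: X=10, d=5 → hold, X_11=10
t=11: X=10, d=1 → birth, X_12=11
t=12: X=11, d=3 → death, X_13=10
t=13: X=10, d=4 → hold, X_14=10

no


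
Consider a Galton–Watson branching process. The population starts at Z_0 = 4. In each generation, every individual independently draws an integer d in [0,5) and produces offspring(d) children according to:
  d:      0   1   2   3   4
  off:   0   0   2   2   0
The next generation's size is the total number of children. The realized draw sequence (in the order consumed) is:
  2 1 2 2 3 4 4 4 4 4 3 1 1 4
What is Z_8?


0

gen 0: Z_0=4, draws=[2, 1, 2, 2], offspring=[2, 0, 2, 2], Z_1=6
gen 1: Z_1=6, draws=[3, 4, 4, 4, 4, 4], offspring=[2, 0, 0, 0, 0, 0], Z_2=2
gen 2: Z_2=2, draws=[3, 1], offspring=[2, 0], Z_3=2
gen 3: Z_3=2, draws=[1, 4], offspring=[0, 0], Z_4=0
gen 4: Z_4=0, draws=[], offspring=[], Z_5=0
gen 5: Z_5=0, draws=[], offspring=[], Z_6=0
gen 6: Z_6=0, draws=[], offspring=[], Z_7=0
gen 7: Z_7=0, draws=[], offspring=[], Z_8=0


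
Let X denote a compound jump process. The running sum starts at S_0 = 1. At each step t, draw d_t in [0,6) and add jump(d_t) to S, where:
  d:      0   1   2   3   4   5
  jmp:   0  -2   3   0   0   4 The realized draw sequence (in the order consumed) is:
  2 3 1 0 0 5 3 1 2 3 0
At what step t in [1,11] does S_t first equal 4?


t=0: S=1, d=2, jump=3, S_1=4
t=1: S=4, d=3, jump=0, S_2=4
t=2: S=4, d=1, jump=-2, S_3=2
t=3: S=2, d=0, jump=0, S_4=2
t=4: S=2, d=0, jump=0, S_5=2
t=5: S=2, d=5, jump=4, S_6=6
t=6: S=6, d=3, jump=0, S_7=6
t=7: S=6, d=1, jump=-2, S_8=4
t=8: S=4, d=2, jump=3, S_9=7
t=9: S=7, d=3, jump=0, S_10=7
t=10: S=7, d=0, jump=0, S_11=7

1


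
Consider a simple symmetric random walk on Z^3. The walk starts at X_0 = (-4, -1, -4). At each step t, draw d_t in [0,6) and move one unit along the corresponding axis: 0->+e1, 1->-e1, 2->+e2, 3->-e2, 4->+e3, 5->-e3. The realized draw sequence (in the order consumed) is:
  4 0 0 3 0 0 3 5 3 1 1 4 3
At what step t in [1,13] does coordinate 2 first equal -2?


4

t=0: X=(-4, -1, -4), d=4 → +e3, X_1=(-4, -1, -3)
t=1: X=(-4, -1, -3), d=0 → +e1, X_2=(-3, -1, -3)
t=2: X=(-3, -1, -3), d=0 → +e1, X_3=(-2, -1, -3)
t=3: X=(-2, -1, -3), d=3 → -e2, X_4=(-2, -2, -3)
t=4: X=(-2, -2, -3), d=0 → +e1, X_5=(-1, -2, -3)
t=5: X=(-1, -2, -3), d=0 → +e1, X_6=(0, -2, -3)
t=6: X=(0, -2, -3), d=3 → -e2, X_7=(0, -3, -3)
t=7: X=(0, -3, -3), d=5 → -e3, X_8=(0, -3, -4)
t=8: X=(0, -3, -4), d=3 → -e2, X_9=(0, -4, -4)
t=9: X=(0, -4, -4), d=1 → -e1, X_10=(-1, -4, -4)
t=10: X=(-1, -4, -4), d=1 → -e1, X_11=(-2, -4, -4)
t=11: X=(-2, -4, -4), d=4 → +e3, X_12=(-2, -4, -3)
t=12: X=(-2, -4, -3), d=3 → -e2, X_13=(-2, -5, -3)


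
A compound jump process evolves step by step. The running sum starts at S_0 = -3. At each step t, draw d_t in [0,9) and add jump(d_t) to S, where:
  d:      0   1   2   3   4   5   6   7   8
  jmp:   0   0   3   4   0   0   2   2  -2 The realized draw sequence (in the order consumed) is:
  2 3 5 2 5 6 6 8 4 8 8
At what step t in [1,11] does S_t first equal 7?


4

t=0: S=-3, d=2, jump=3, S_1=0
t=1: S=0, d=3, jump=4, S_2=4
t=2: S=4, d=5, jump=0, S_3=4
t=3: S=4, d=2, jump=3, S_4=7
t=4: S=7, d=5, jump=0, S_5=7
t=5: S=7, d=6, jump=2, S_6=9
t=6: S=9, d=6, jump=2, S_7=11
t=7: S=11, d=8, jump=-2, S_8=9
t=8: S=9, d=4, jump=0, S_9=9
t=9: S=9, d=8, jump=-2, S_10=7
t=10: S=7, d=8, jump=-2, S_11=5
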